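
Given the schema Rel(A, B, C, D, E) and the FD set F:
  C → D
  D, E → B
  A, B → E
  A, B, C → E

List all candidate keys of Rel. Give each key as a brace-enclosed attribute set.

{A, C} never appear on the right of any FD, so every key must include all of them.
{A, B, C}⁺ = {A, B, C, D, E}, which is every attribute, so {A, B, C} is a candidate key.
{A, C, E}⁺ = {A, B, C, D, E}, which is every attribute, so {A, C, E} is a candidate key.
These are minimal and exhaustive — every other superkey contains one of them.

{A, B, C}, {A, C, E}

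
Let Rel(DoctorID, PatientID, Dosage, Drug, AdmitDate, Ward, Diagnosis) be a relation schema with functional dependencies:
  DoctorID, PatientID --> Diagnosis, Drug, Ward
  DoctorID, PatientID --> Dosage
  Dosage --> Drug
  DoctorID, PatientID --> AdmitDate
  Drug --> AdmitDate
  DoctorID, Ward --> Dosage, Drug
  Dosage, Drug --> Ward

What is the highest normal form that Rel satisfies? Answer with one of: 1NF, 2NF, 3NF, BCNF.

2NF

Candidate key: {DoctorID, PatientID}. Prime attributes: {DoctorID, PatientID}.
Dosage --> Drug breaks BCNF: {Dosage}⁺ = {AdmitDate, Dosage, Drug, Ward}, so {Dosage} is not a superkey.
Dosage --> Drug determines the non-prime attribute {Drug} from a non-superkey — 3NF is violated.
No non-prime attribute depends on a proper subset of any candidate key, so 2NF holds.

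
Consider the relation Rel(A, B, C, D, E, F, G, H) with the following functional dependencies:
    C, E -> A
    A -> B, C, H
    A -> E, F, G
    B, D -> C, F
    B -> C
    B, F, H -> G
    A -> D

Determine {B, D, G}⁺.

{B, C, D, F, G}

Start with {B, D, G}.
B, D -> C, F applies; add {C, F} → now {B, C, D, F, G}.
No further FD applies.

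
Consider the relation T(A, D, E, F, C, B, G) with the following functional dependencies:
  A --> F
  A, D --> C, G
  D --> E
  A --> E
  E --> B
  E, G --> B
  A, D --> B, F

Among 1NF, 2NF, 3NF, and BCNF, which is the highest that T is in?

Candidate key: {A, D}. Prime attributes: {A, D}.
For A --> F we have {A}⁺ = {A, B, E, F}; {A} is not a superkey, so BCNF fails.
A --> F has non-prime {F} on the right and a non-superkey on the left, so 3NF fails.
Since {A} ⊂ {A, D} and {A}⁺ ⊇ {B, E, F} with {B, E, F} non-prime, there is a partial dependency; 2NF fails.

1NF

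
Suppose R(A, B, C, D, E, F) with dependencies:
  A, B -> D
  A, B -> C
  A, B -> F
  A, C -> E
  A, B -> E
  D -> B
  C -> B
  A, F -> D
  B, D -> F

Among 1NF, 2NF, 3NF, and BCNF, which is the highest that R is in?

Candidate keys: {A, B}, {A, C}, {A, D}, {A, F}. Prime attributes: {A, B, C, D, F}.
D -> B breaks BCNF: {D}⁺ = {B, D, F}, so {D} is not a superkey.
But every attribute on its right side ({B}) is prime, and the same holds for every other non-superkey FD, so 3NF still holds.

3NF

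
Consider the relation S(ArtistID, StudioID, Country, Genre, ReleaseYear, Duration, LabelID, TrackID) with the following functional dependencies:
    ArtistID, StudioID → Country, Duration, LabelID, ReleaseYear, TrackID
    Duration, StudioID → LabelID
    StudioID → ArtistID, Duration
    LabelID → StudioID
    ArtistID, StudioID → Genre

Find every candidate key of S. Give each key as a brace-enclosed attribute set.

Closure of {LabelID} is {ArtistID, Country, Duration, Genre, LabelID, ReleaseYear, StudioID, TrackID}, the whole schema; {LabelID} is a candidate key.
Closure of {StudioID} is {ArtistID, Country, Duration, Genre, LabelID, ReleaseYear, StudioID, TrackID}, the whole schema; {StudioID} is a candidate key.
Any other superkey properly contains one of these, so there are no further candidate keys.

{LabelID}, {StudioID}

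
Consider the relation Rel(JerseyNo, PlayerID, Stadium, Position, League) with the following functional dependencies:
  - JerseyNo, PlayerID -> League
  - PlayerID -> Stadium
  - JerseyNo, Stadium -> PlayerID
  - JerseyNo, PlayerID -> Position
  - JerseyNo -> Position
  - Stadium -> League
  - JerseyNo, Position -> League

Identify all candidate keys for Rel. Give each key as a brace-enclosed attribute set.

No FD produces {JerseyNo}, so it must be in every candidate key.
Closure of {JerseyNo, PlayerID} is {JerseyNo, League, PlayerID, Position, Stadium}, the whole schema; {JerseyNo, PlayerID} is a candidate key.
Closure of {JerseyNo, Stadium} is {JerseyNo, League, PlayerID, Position, Stadium}, the whole schema; {JerseyNo, Stadium} is a candidate key.
No proper subset of any of these is a key, and no other minimal superkey exists.

{JerseyNo, PlayerID}, {JerseyNo, Stadium}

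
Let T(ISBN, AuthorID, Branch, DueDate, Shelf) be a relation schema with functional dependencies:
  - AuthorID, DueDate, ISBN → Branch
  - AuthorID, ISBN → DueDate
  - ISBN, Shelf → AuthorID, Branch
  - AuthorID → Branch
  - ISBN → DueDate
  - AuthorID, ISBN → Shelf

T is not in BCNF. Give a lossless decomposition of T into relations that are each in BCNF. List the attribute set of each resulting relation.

Candidate keys of the original relation: {AuthorID, ISBN}, {ISBN, Shelf}.
In {AuthorID, Branch, DueDate, ISBN, Shelf}, {AuthorID} is not a superkey ({AuthorID}⁺ restricted to this set is {AuthorID, Branch}), so split on AuthorID → Branch into {AuthorID, Branch} and {AuthorID, DueDate, ISBN, Shelf}.
{AuthorID, Branch}: every determinant is a superkey — BCNF.
In {AuthorID, DueDate, ISBN, Shelf}, {ISBN} is not a superkey ({ISBN}⁺ restricted to this set is {DueDate, ISBN}), so split on ISBN → DueDate into {DueDate, ISBN} and {AuthorID, ISBN, Shelf}.
{DueDate, ISBN}: every determinant is a superkey — BCNF.
{AuthorID, ISBN, Shelf}: every determinant is a superkey — BCNF.

{AuthorID, Branch}; {AuthorID, ISBN, Shelf}; {DueDate, ISBN}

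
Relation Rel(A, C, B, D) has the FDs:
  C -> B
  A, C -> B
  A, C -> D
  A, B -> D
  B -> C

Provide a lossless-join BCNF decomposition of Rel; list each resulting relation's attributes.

{A, C, D}; {B, C}

Candidate keys of the original relation: {A, B}, {A, C}.
Within {A, B, C, D}: {C}⁺ ∩ {A, B, C, D} = {B, C}, not the whole set, so C -> B violates BCNF; decompose into {B, C} and {A, C, D}.
{B, C}: every determinant is a superkey — BCNF.
{A, C, D}: every determinant is a superkey — BCNF.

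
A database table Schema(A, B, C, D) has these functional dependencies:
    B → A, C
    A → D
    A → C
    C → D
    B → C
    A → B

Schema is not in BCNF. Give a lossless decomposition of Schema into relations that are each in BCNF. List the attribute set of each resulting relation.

Candidate keys of the original relation: {A}, {B}.
{A, B, C, D}: {C} determines {C, D} here but is not a superkey — split on C → D, giving {C, D} and {A, B, C}.
{C, D} is in BCNF.
{A, B, C} is in BCNF.

{A, B, C}; {C, D}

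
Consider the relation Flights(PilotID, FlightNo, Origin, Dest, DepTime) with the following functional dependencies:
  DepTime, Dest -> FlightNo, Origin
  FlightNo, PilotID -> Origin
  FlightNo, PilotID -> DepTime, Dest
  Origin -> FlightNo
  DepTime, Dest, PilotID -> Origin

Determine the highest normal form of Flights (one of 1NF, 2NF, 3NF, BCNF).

Candidate keys: {DepTime, Dest, PilotID}, {FlightNo, PilotID}, {Origin, PilotID}. Prime attributes: {DepTime, Dest, FlightNo, Origin, PilotID}.
DepTime, Dest -> FlightNo, Origin: {DepTime, Dest}⁺ = {DepTime, Dest, FlightNo, Origin}, which is not all of the attributes, so the left side is not a superkey — BCNF is violated.
Since {FlightNo, Origin} ⊆ prime attributes and every other non-superkey FD also has a prime right side, the schema is in 3NF.

3NF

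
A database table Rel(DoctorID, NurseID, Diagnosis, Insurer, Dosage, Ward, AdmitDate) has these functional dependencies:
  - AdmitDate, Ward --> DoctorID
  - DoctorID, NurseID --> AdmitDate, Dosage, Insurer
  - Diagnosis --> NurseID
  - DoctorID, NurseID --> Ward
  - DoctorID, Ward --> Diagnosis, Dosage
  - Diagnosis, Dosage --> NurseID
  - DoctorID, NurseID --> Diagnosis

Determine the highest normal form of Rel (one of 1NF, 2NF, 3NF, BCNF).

Candidate keys: {AdmitDate, Ward}, {Diagnosis, DoctorID}, {DoctorID, NurseID}, {DoctorID, Ward}. Prime attributes: {AdmitDate, Diagnosis, DoctorID, NurseID, Ward}.
Diagnosis --> NurseID: {Diagnosis}⁺ = {Diagnosis, NurseID}, which is not all of the attributes, so the left side is not a superkey — BCNF is violated.
But every attribute on its right side ({NurseID}) is prime, and the same holds for every other non-superkey FD, so 3NF still holds.

3NF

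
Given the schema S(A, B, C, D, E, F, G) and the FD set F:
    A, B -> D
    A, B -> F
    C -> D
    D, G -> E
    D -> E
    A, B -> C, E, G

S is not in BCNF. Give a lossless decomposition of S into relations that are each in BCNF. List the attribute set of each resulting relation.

{A, B, C, F, G}; {C, D}; {D, E}

Candidate key of the original relation: {A, B}.
Within {A, B, C, D, E, F, G}: {C}⁺ ∩ {A, B, C, D, E, F, G} = {C, D, E}, not the whole set, so C -> D, E violates BCNF; decompose into {C, D, E} and {A, B, C, F, G}.
Within {C, D, E}: {D}⁺ ∩ {C, D, E} = {D, E}, not the whole set, so D -> E violates BCNF; decompose into {D, E} and {C, D}.
{D, E} is in BCNF.
{C, D} is in BCNF.
{A, B, C, F, G} is in BCNF.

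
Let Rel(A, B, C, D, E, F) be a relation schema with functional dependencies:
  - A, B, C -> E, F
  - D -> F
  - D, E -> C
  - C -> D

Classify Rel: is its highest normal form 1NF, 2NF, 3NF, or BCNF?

Candidate keys: {A, B, C}, {A, B, D, E}. Prime attributes: {A, B, C, D, E}.
For D -> F we have {D}⁺ = {D, F}; {D} is not a superkey, so BCNF fails.
Because {F} is non-prime and the left side of D -> F is not a superkey, the relation is not in 3NF.
Since {C} ⊂ {A, B, C} and {C}⁺ ⊇ {F} with {F} non-prime, there is a partial dependency; 2NF fails.

1NF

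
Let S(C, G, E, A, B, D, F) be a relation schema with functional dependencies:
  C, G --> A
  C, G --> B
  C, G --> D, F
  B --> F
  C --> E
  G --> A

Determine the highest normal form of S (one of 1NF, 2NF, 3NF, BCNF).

Candidate key: {C, G}. Prime attributes: {C, G}.
B --> F: {B}⁺ = {B, F}, which is not all of the attributes, so the left side is not a superkey — BCNF is violated.
B --> F determines the non-prime attribute {F} from a non-superkey — 3NF is violated.
Since {C} ⊂ {C, G} and {C}⁺ ⊇ {E} with {E} non-prime, there is a partial dependency; 2NF fails.

1NF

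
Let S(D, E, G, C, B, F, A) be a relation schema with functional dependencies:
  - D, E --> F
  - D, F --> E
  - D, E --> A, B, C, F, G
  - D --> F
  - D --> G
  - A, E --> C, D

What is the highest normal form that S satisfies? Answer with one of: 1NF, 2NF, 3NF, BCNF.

BCNF

Candidate keys: {A, E}, {D}. Prime attributes: {A, D, E}.
The left-hand side of every FD is a superkey, so BCNF is satisfied.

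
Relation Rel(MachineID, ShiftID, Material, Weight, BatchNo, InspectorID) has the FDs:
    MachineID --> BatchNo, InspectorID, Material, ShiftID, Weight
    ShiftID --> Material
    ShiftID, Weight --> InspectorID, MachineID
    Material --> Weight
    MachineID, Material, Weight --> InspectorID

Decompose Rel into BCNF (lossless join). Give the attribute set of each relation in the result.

Candidate keys of the original relation: {MachineID}, {ShiftID}.
Within {BatchNo, InspectorID, MachineID, Material, ShiftID, Weight}: {Material}⁺ ∩ {BatchNo, InspectorID, MachineID, Material, ShiftID, Weight} = {Material, Weight}, not the whole set, so Material --> Weight violates BCNF; decompose into {Material, Weight} and {BatchNo, InspectorID, MachineID, Material, ShiftID}.
{Material, Weight} is in BCNF.
{BatchNo, InspectorID, MachineID, Material, ShiftID} is in BCNF.

{BatchNo, InspectorID, MachineID, Material, ShiftID}; {Material, Weight}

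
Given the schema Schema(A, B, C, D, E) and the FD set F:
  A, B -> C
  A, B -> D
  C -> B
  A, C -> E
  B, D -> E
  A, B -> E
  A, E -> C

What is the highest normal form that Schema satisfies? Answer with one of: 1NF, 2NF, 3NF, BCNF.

3NF

Candidate keys: {A, B}, {A, C}, {A, E}. Prime attributes: {A, B, C, E}.
For C -> B we have {C}⁺ = {B, C}; {C} is not a superkey, so BCNF fails.
Its right-hand attributes {B} are all prime, as are those of every other non-superkey FD — the relation is in 3NF.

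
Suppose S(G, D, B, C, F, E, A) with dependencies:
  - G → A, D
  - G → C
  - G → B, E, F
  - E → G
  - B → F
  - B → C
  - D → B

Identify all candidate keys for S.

Closure of {E} is {A, B, C, D, E, F, G}, the whole schema; {E} is a candidate key.
Closure of {G} is {A, B, C, D, E, F, G}, the whole schema; {G} is a candidate key.
These are minimal and exhaustive — every other superkey contains one of them.

{E}, {G}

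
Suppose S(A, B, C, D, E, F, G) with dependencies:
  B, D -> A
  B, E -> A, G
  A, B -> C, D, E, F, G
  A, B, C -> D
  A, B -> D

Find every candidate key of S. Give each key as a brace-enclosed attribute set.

{A, B}, {B, D}, {B, E}

Attributes never on any right-hand side: {B} — every candidate key must contain it.
{A, B}⁺ = {A, B, C, D, E, F, G}, which is every attribute, so {A, B} is a candidate key.
{B, D}⁺ = {A, B, C, D, E, F, G}, which is every attribute, so {B, D} is a candidate key.
{B, E}⁺ = {A, B, C, D, E, F, G}, which is every attribute, so {B, E} is a candidate key.
No proper subset of any of these is a key, and no other minimal superkey exists.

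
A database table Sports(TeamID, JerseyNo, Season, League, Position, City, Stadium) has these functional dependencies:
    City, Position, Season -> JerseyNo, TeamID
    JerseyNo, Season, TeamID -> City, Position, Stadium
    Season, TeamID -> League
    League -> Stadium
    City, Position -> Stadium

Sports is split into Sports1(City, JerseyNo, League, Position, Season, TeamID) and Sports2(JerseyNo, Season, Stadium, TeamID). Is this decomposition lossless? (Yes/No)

Sports1 ∩ Sports2 = {JerseyNo, Season, TeamID}; its closure under F is {City, JerseyNo, League, Position, Season, Stadium, TeamID}.
This includes all of Sports1, so the common attributes are a superkey of Sports1 — the join is lossless.

Yes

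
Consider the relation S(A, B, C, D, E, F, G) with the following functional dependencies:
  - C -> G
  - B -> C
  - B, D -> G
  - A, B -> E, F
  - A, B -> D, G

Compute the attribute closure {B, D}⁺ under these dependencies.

Start with {B, D}.
B -> C applies; add {C} → now {B, C, D}.
B, D -> G applies; add {G} → now {B, C, D, G}.
No further FD applies.

{B, C, D, G}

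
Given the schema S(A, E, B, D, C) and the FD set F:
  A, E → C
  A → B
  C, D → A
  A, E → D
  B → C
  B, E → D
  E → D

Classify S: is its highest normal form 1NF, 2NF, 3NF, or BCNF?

1NF

Candidate keys: {A, E}, {B, E}, {C, E}. Prime attributes: {A, B, C, E}.
A → B: {A}⁺ = {A, B, C}, which is not all of the attributes, so the left side is not a superkey — BCNF is violated.
E → D determines the non-prime attribute {D} from a non-superkey — 3NF is violated.
Since {E} ⊂ {A, E} and {E}⁺ ⊇ {D} with {D} non-prime, there is a partial dependency; 2NF fails.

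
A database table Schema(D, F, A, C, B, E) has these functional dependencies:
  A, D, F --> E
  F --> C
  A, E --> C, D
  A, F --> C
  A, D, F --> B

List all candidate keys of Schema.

{A, D, F}, {A, E, F}

{A, F} never appear on the right of any FD, so every key must include all of them.
{A, D, F}⁺ = {A, B, C, D, E, F}, which is every attribute, so {A, D, F} is a candidate key.
{A, E, F}⁺ = {A, B, C, D, E, F}, which is every attribute, so {A, E, F} is a candidate key.
These are minimal and exhaustive — every other superkey contains one of them.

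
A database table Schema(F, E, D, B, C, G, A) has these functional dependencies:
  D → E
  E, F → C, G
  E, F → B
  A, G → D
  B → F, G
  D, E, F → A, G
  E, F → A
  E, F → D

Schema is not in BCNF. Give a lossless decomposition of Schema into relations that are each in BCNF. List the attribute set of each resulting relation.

{A, B, C}; {A, D, G}; {B, F, G}; {D, E}

Candidate keys of the original relation: {A, B}, {A, F, G}, {B, D}, {B, E}, {D, F}, {E, F}.
Within {A, B, C, D, E, F, G}: {D}⁺ ∩ {A, B, C, D, E, F, G} = {D, E}, not the whole set, so D → E violates BCNF; decompose into {D, E} and {A, B, C, D, F, G}.
{D, E} has no BCNF violation.
Within {A, B, C, D, F, G}: {A, G}⁺ ∩ {A, B, C, D, F, G} = {A, D, G}, not the whole set, so A, G → D violates BCNF; decompose into {A, D, G} and {A, B, C, F, G}.
{A, D, G} has no BCNF violation.
Within {A, B, C, F, G}: {B}⁺ ∩ {A, B, C, F, G} = {B, F, G}, not the whole set, so B → F, G violates BCNF; decompose into {B, F, G} and {A, B, C}.
{B, F, G} has no BCNF violation.
{A, B, C} has no BCNF violation.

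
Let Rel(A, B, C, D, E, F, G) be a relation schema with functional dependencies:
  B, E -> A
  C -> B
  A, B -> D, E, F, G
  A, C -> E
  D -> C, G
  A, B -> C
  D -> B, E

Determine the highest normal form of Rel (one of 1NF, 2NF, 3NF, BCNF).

Candidate keys: {A, B}, {A, C}, {B, E}, {C, E}, {D}. Prime attributes: {A, B, C, D, E}.
For C -> B we have {C}⁺ = {B, C}; {C} is not a superkey, so BCNF fails.
But every attribute on its right side ({B}) is prime, and the same holds for every other non-superkey FD, so 3NF still holds.

3NF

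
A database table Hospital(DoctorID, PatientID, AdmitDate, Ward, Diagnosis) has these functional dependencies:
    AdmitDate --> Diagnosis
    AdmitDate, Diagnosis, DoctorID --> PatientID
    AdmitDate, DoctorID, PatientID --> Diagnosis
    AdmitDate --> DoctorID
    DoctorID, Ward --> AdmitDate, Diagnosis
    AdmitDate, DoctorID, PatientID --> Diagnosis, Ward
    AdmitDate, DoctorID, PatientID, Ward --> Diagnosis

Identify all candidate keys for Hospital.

{AdmitDate}⁺ = {AdmitDate, Diagnosis, DoctorID, PatientID, Ward}, which is every attribute, so {AdmitDate} is a candidate key.
{DoctorID, Ward}⁺ = {AdmitDate, Diagnosis, DoctorID, PatientID, Ward}, which is every attribute, so {DoctorID, Ward} is a candidate key.
Any other superkey properly contains one of these, so there are no further candidate keys.

{AdmitDate}, {DoctorID, Ward}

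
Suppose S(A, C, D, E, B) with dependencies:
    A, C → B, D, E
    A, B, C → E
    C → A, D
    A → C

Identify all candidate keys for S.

{A}, {C}

{A} is a candidate key since {A}⁺ = {A, B, C, D, E} covers every attribute.
{C} is a candidate key since {C}⁺ = {A, B, C, D, E} covers every attribute.
No proper subset of any of these is a key, and no other minimal superkey exists.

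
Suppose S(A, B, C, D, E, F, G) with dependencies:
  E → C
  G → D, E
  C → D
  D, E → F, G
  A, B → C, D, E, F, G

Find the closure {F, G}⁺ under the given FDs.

Start with {F, G}.
G → D, E applies; add {D, E} → now {D, E, F, G}.
E → C applies; add {C} → now {C, D, E, F, G}.
No further FD applies.

{C, D, E, F, G}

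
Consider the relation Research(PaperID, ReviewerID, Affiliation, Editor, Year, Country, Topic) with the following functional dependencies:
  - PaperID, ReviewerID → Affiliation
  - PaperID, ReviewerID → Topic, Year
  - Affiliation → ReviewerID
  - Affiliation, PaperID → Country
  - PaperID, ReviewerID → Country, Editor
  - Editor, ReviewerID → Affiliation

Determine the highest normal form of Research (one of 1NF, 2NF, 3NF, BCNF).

3NF

Candidate keys: {Affiliation, PaperID}, {PaperID, ReviewerID}. Prime attributes: {Affiliation, PaperID, ReviewerID}.
For Affiliation → ReviewerID we have {Affiliation}⁺ = {Affiliation, ReviewerID}; {Affiliation} is not a superkey, so BCNF fails.
But every attribute on its right side ({ReviewerID}) is prime, and the same holds for every other non-superkey FD, so 3NF still holds.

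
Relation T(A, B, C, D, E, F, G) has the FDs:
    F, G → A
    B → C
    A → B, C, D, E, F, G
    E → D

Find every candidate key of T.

Closure of {A} is {A, B, C, D, E, F, G}, the whole schema; {A} is a candidate key.
Closure of {F, G} is {A, B, C, D, E, F, G}, the whole schema; {F, G} is a candidate key.
Any other superkey properly contains one of these, so there are no further candidate keys.

{A}, {F, G}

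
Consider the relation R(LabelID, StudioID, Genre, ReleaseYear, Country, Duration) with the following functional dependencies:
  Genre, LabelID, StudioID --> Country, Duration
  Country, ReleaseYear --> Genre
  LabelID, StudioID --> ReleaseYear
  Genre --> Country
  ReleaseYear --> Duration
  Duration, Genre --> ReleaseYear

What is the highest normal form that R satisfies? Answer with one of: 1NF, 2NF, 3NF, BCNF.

1NF

Candidate keys: {Country, LabelID, StudioID}, {Genre, LabelID, StudioID}. Prime attributes: {Country, Genre, LabelID, StudioID}.
For Country, ReleaseYear --> Genre we have {Country, ReleaseYear}⁺ = {Country, Duration, Genre, ReleaseYear}; {Country, ReleaseYear} is not a superkey, so BCNF fails.
Because {ReleaseYear} is non-prime and the left side of LabelID, StudioID --> ReleaseYear is not a superkey, the relation is not in 3NF.
The proper key subset {LabelID, StudioID} of {Country, LabelID, StudioID} determines non-prime {Duration, ReleaseYear}, so the relation is not even in 2NF.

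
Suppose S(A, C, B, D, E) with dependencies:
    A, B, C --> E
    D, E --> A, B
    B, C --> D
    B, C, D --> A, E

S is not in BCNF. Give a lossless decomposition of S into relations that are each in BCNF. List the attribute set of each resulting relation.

Candidate keys of the original relation: {B, C}, {C, D, E}.
{A, B, C, D, E}: {D, E} determines {A, B, D, E} here but is not a superkey — split on D, E --> A, B, giving {A, B, D, E} and {C, D, E}.
{A, B, D, E} is in BCNF.
{C, D, E} is in BCNF.

{A, B, D, E}; {C, D, E}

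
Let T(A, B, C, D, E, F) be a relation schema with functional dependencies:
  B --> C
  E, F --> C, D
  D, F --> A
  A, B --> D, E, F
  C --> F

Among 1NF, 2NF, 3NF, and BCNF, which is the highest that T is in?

Candidate keys: {A, B}, {B, D}, {B, E}. Prime attributes: {A, B, D, E}.
B --> C breaks BCNF: {B}⁺ = {B, C, F}, so {B} is not a superkey.
Because {C} is non-prime and the left side of B --> C is not a superkey, the relation is not in 3NF.
{B} is a proper subset of the key {A, B}, and {B}⁺ contains the non-prime attributes {C, F} — a partial dependency, so 2NF is violated.

1NF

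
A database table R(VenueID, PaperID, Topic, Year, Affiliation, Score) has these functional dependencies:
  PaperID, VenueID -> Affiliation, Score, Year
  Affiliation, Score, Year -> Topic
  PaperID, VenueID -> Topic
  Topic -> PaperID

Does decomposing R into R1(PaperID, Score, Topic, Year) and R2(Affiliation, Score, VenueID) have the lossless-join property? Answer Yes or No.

R1 ∩ R2 = {Score}; its closure under F is {Score}.
Neither R1 nor R2 is contained in that closure, so the decomposition is lossy.

No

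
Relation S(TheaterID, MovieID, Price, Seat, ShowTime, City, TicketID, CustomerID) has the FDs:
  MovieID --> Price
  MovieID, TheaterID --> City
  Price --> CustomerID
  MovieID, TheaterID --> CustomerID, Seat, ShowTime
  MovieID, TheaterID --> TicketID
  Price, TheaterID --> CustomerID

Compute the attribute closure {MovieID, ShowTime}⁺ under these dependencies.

Start with {MovieID, ShowTime}.
MovieID --> Price applies; add {Price} → now {MovieID, Price, ShowTime}.
Price --> CustomerID applies; add {CustomerID} → now {CustomerID, MovieID, Price, ShowTime}.
No further FD applies.

{CustomerID, MovieID, Price, ShowTime}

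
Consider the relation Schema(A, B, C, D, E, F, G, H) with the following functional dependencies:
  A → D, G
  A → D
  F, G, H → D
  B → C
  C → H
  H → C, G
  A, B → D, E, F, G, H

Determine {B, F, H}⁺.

{B, C, D, F, G, H}

Start with {B, F, H}.
B → C applies; add {C} → now {B, C, F, H}.
H → C, G applies; add {G} → now {B, C, F, G, H}.
F, G, H → D applies; add {D} → now {B, C, D, F, G, H}.
No further FD applies.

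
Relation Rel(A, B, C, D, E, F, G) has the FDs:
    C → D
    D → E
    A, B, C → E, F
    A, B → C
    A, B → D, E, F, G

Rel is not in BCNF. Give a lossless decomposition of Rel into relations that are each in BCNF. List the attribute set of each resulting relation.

{A, B, C, F, G}; {C, D}; {D, E}

Candidate key of the original relation: {A, B}.
Within {A, B, C, D, E, F, G}: {C}⁺ ∩ {A, B, C, D, E, F, G} = {C, D, E}, not the whole set, so C → D, E violates BCNF; decompose into {C, D, E} and {A, B, C, F, G}.
Within {C, D, E}: {D}⁺ ∩ {C, D, E} = {D, E}, not the whole set, so D → E violates BCNF; decompose into {D, E} and {C, D}.
{D, E}: every determinant is a superkey — BCNF.
{C, D}: every determinant is a superkey — BCNF.
{A, B, C, F, G}: every determinant is a superkey — BCNF.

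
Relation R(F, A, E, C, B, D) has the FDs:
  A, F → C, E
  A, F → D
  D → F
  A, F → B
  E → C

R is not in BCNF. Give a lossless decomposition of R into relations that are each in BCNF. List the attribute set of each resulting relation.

{A, B, D, E}; {C, E}; {D, F}

Candidate keys of the original relation: {A, D}, {A, F}.
In {A, B, C, D, E, F}, {D} is not a superkey ({D}⁺ restricted to this set is {D, F}), so split on D → F into {D, F} and {A, B, C, D, E}.
{D, F} has no BCNF violation.
In {A, B, C, D, E}, {E} is not a superkey ({E}⁺ restricted to this set is {C, E}), so split on E → C into {C, E} and {A, B, D, E}.
{C, E} has no BCNF violation.
{A, B, D, E} has no BCNF violation.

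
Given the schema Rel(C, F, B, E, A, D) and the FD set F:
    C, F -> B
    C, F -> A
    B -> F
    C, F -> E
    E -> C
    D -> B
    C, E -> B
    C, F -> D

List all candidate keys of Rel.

{B, C}, {C, D}, {C, F}, {E}

{E}⁺ = {A, B, C, D, E, F} — all of the relation — so {E} is a candidate key.
{B, C}⁺ = {A, B, C, D, E, F} — all of the relation — so {B, C} is a candidate key.
{C, D}⁺ = {A, B, C, D, E, F} — all of the relation — so {C, D} is a candidate key.
{C, F}⁺ = {A, B, C, D, E, F} — all of the relation — so {C, F} is a candidate key.
Any other superkey properly contains one of these, so there are no further candidate keys.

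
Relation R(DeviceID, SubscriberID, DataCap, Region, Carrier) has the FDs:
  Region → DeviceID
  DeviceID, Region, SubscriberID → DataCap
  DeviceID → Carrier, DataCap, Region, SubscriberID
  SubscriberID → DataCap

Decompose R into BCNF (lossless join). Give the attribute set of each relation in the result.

{Carrier, DeviceID, Region, SubscriberID}; {DataCap, SubscriberID}

Candidate keys of the original relation: {DeviceID}, {Region}.
In {Carrier, DataCap, DeviceID, Region, SubscriberID}, {SubscriberID} is not a superkey ({SubscriberID}⁺ restricted to this set is {DataCap, SubscriberID}), so split on SubscriberID → DataCap into {DataCap, SubscriberID} and {Carrier, DeviceID, Region, SubscriberID}.
{DataCap, SubscriberID} is in BCNF.
{Carrier, DeviceID, Region, SubscriberID} is in BCNF.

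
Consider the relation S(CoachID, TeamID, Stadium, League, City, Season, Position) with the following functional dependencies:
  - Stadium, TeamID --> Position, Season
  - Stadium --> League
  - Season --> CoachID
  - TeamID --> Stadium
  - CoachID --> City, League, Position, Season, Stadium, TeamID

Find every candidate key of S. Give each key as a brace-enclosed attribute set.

Closure of {CoachID} is {City, CoachID, League, Position, Season, Stadium, TeamID}, the whole schema; {CoachID} is a candidate key.
Closure of {Season} is {City, CoachID, League, Position, Season, Stadium, TeamID}, the whole schema; {Season} is a candidate key.
Closure of {TeamID} is {City, CoachID, League, Position, Season, Stadium, TeamID}, the whole schema; {TeamID} is a candidate key.
No proper subset of any of these is a key, and no other minimal superkey exists.

{CoachID}, {Season}, {TeamID}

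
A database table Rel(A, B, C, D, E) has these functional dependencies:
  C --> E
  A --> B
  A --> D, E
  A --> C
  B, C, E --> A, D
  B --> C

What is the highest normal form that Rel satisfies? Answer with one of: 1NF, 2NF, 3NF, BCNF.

Candidate keys: {A}, {B}. Prime attributes: {A, B}.
C --> E: {C}⁺ = {C, E}, which is not all of the attributes, so the left side is not a superkey — BCNF is violated.
Because {E} is non-prime and the left side of C --> E is not a superkey, the relation is not in 3NF.
Every candidate key is a single attribute, so no partial dependency is possible; 2NF holds.

2NF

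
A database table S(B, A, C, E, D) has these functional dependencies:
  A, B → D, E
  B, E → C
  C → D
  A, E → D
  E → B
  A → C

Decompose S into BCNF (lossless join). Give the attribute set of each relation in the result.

Candidate keys of the original relation: {A, B}, {A, E}.
Within {A, B, C, D, E}: {B, E}⁺ ∩ {A, B, C, D, E} = {B, C, D, E}, not the whole set, so B, E → C, D violates BCNF; decompose into {B, C, D, E} and {A, B, E}.
Within {B, C, D, E}: {C}⁺ ∩ {B, C, D, E} = {C, D}, not the whole set, so C → D violates BCNF; decompose into {C, D} and {B, C, E}.
{C, D} has no BCNF violation.
{B, C, E} has no BCNF violation.
Within {A, B, E}: {E}⁺ ∩ {A, B, E} = {B, E}, not the whole set, so E → B violates BCNF; decompose into {B, E} and {A, E}.
{B, E} has no BCNF violation.
{A, E} has no BCNF violation.

{A, E}; {B, C, E}; {C, D}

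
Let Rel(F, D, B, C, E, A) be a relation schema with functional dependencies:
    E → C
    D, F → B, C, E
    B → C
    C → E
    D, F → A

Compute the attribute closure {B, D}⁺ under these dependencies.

{B, C, D, E}

Start with {B, D}.
B → C applies; add {C} → now {B, C, D}.
C → E applies; add {E} → now {B, C, D, E}.
No further FD applies.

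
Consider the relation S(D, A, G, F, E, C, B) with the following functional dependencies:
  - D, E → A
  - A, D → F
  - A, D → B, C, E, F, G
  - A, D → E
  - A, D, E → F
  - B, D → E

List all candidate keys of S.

{A, D}, {B, D}, {D, E}

No FD produces {D}, so it must be in every candidate key.
{A, D}⁺ = {A, B, C, D, E, F, G} — all of the relation — so {A, D} is a candidate key.
{B, D}⁺ = {A, B, C, D, E, F, G} — all of the relation — so {B, D} is a candidate key.
{D, E}⁺ = {A, B, C, D, E, F, G} — all of the relation — so {D, E} is a candidate key.
These are minimal and exhaustive — every other superkey contains one of them.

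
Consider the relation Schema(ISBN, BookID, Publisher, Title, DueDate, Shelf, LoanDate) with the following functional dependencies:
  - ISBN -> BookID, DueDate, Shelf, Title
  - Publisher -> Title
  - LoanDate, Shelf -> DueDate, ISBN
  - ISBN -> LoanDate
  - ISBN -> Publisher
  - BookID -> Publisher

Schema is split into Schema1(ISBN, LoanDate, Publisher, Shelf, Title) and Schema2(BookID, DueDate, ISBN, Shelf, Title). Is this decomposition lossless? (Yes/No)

Yes

Common attributes: {ISBN, Shelf, Title}; their closure is {BookID, DueDate, ISBN, LoanDate, Publisher, Shelf, Title}.
Since Schema1 ⊆ {BookID, DueDate, ISBN, LoanDate, Publisher, Shelf, Title}, the intersection is a superkey of Schema1; the decomposition is lossless.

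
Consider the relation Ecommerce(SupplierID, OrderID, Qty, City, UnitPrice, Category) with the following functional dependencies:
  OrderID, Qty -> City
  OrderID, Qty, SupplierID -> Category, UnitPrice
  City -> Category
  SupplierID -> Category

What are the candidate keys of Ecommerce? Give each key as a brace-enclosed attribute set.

Attributes never on any right-hand side: {OrderID, Qty, SupplierID} — every candidate key must contain all of them.
{OrderID, Qty, SupplierID} is a candidate key since {OrderID, Qty, SupplierID}⁺ = {Category, City, OrderID, Qty, SupplierID, UnitPrice} covers every attribute.
No smaller or unrelated set reaches every attribute, so there are no other keys.

{OrderID, Qty, SupplierID}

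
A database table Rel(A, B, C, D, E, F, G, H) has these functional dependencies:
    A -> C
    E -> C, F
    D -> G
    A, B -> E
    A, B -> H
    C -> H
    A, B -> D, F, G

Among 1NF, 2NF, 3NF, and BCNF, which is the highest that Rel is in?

1NF

Candidate key: {A, B}. Prime attributes: {A, B}.
A -> C breaks BCNF: {A}⁺ = {A, C, H}, so {A} is not a superkey.
A -> C has non-prime {C} on the right and a non-superkey on the left, so 3NF fails.
Since {A} ⊂ {A, B} and {A}⁺ ⊇ {C, H} with {C, H} non-prime, there is a partial dependency; 2NF fails.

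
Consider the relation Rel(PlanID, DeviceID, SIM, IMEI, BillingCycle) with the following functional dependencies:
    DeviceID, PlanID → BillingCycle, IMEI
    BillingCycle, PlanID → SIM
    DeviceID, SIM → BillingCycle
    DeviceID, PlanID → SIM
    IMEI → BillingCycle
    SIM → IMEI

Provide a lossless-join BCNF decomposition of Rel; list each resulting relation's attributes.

Candidate key of the original relation: {DeviceID, PlanID}.
{BillingCycle, DeviceID, IMEI, PlanID, SIM}: {BillingCycle, PlanID} determines {BillingCycle, IMEI, PlanID, SIM} here but is not a superkey — split on BillingCycle, PlanID → IMEI, SIM, giving {BillingCycle, IMEI, PlanID, SIM} and {BillingCycle, DeviceID, PlanID}.
{BillingCycle, IMEI, PlanID, SIM}: {IMEI} determines {BillingCycle, IMEI} here but is not a superkey — split on IMEI → BillingCycle, giving {BillingCycle, IMEI} and {IMEI, PlanID, SIM}.
{BillingCycle, IMEI}: every determinant is a superkey — BCNF.
{IMEI, PlanID, SIM}: {SIM} determines {IMEI, SIM} here but is not a superkey — split on SIM → IMEI, giving {IMEI, SIM} and {PlanID, SIM}.
{IMEI, SIM}: every determinant is a superkey — BCNF.
{PlanID, SIM}: every determinant is a superkey — BCNF.
{BillingCycle, DeviceID, PlanID}: every determinant is a superkey — BCNF.

{BillingCycle, DeviceID, PlanID}; {BillingCycle, IMEI}; {IMEI, SIM}; {PlanID, SIM}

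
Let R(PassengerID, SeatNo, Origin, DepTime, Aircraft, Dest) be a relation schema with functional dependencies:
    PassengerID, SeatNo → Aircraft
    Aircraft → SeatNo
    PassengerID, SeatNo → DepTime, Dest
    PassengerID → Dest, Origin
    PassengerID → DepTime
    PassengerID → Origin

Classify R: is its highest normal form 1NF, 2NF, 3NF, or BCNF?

Candidate keys: {Aircraft, PassengerID}, {PassengerID, SeatNo}. Prime attributes: {Aircraft, PassengerID, SeatNo}.
Aircraft → SeatNo: {Aircraft}⁺ = {Aircraft, SeatNo}, which is not all of the attributes, so the left side is not a superkey — BCNF is violated.
PassengerID → Dest, Origin has non-prime {Dest, Origin} on the right and a non-superkey on the left, so 3NF fails.
{PassengerID} is a proper subset of the key {Aircraft, PassengerID}, and {PassengerID}⁺ contains the non-prime attributes {DepTime, Dest, Origin} — a partial dependency, so 2NF is violated.

1NF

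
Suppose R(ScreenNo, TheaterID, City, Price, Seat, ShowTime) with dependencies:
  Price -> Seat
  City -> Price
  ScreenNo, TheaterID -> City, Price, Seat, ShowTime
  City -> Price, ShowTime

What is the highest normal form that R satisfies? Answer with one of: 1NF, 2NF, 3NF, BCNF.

2NF

Candidate key: {ScreenNo, TheaterID}. Prime attributes: {ScreenNo, TheaterID}.
For Price -> Seat we have {Price}⁺ = {Price, Seat}; {Price} is not a superkey, so BCNF fails.
Because {Seat} is non-prime and the left side of Price -> Seat is not a superkey, the relation is not in 3NF.
Checking every proper subset of each key, none determines a non-prime attribute — 2NF is satisfied.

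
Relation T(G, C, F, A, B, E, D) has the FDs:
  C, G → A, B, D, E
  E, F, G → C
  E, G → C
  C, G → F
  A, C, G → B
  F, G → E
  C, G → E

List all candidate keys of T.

{C, G}, {E, G}, {F, G}

No FD produces {G}, so it must be in every candidate key.
{C, G}⁺ = {A, B, C, D, E, F, G} — all of the relation — so {C, G} is a candidate key.
{E, G}⁺ = {A, B, C, D, E, F, G} — all of the relation — so {E, G} is a candidate key.
{F, G}⁺ = {A, B, C, D, E, F, G} — all of the relation — so {F, G} is a candidate key.
These are minimal and exhaustive — every other superkey contains one of them.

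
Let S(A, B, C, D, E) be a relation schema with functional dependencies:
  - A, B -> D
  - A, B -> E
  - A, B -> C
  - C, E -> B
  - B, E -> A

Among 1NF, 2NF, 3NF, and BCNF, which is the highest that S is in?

BCNF

Candidate keys: {A, B}, {B, E}, {C, E}. Prime attributes: {A, B, C, E}.
Each dependency's left side is a superkey — BCNF holds.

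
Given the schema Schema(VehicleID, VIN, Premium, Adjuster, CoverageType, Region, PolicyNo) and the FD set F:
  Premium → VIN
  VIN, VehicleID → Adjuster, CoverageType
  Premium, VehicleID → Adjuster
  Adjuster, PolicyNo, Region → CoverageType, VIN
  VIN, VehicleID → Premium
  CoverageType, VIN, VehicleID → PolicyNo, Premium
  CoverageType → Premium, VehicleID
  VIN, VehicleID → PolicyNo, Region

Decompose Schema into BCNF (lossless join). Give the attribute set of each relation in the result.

{Adjuster, CoverageType, PolicyNo, Premium, Region, VehicleID}; {Premium, VIN}

Candidate keys of the original relation: {Adjuster, PolicyNo, Region}, {CoverageType}, {Premium, VehicleID}, {VIN, VehicleID}.
In {Adjuster, CoverageType, PolicyNo, Premium, Region, VIN, VehicleID}, {Premium} is not a superkey ({Premium}⁺ restricted to this set is {Premium, VIN}), so split on Premium → VIN into {Premium, VIN} and {Adjuster, CoverageType, PolicyNo, Premium, Region, VehicleID}.
{Premium, VIN} is in BCNF.
{Adjuster, CoverageType, PolicyNo, Premium, Region, VehicleID} is in BCNF.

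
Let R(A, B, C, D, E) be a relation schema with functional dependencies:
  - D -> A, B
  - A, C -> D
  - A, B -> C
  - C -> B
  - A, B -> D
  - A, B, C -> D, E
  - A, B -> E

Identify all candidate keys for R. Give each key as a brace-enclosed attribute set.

{A, B}, {A, C}, {D}

{D}⁺ = {A, B, C, D, E}, which is every attribute, so {D} is a candidate key.
{A, B}⁺ = {A, B, C, D, E}, which is every attribute, so {A, B} is a candidate key.
{A, C}⁺ = {A, B, C, D, E}, which is every attribute, so {A, C} is a candidate key.
No proper subset of any of these is a key, and no other minimal superkey exists.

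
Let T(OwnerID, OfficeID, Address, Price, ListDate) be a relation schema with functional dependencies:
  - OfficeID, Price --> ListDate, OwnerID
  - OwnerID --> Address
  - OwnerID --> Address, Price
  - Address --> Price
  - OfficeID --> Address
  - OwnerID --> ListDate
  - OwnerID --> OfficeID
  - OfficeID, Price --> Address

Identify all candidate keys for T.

{OfficeID}, {OwnerID}

{OfficeID} is a candidate key since {OfficeID}⁺ = {Address, ListDate, OfficeID, OwnerID, Price} covers every attribute.
{OwnerID} is a candidate key since {OwnerID}⁺ = {Address, ListDate, OfficeID, OwnerID, Price} covers every attribute.
Any other superkey properly contains one of these, so there are no further candidate keys.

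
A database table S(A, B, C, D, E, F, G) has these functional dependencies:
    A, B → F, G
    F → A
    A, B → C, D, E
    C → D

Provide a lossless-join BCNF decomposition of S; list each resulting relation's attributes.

{A, F}; {B, C, E, F, G}; {C, D}

Candidate keys of the original relation: {A, B}, {B, F}.
{A, B, C, D, E, F, G}: {F} determines {A, F} here but is not a superkey — split on F → A, giving {A, F} and {B, C, D, E, F, G}.
{A, F}: every determinant is a superkey — BCNF.
{B, C, D, E, F, G}: {C} determines {C, D} here but is not a superkey — split on C → D, giving {C, D} and {B, C, E, F, G}.
{C, D}: every determinant is a superkey — BCNF.
{B, C, E, F, G}: every determinant is a superkey — BCNF.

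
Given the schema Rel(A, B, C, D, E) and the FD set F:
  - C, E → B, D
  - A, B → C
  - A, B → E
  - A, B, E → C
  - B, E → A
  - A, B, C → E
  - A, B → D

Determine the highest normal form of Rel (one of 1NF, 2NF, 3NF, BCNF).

Candidate keys: {A, B}, {B, E}, {C, E}. Prime attributes: {A, B, C, E}.
The left-hand side of every FD is a superkey, so BCNF is satisfied.

BCNF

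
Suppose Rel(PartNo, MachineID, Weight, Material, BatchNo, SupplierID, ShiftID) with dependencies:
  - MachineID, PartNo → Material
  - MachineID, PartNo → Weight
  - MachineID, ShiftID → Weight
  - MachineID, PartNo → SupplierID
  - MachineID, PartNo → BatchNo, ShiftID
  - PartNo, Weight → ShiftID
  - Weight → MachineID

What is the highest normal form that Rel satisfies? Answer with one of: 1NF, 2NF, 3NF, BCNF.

Candidate keys: {MachineID, PartNo}, {PartNo, Weight}. Prime attributes: {MachineID, PartNo, Weight}.
MachineID, ShiftID → Weight: {MachineID, ShiftID}⁺ = {MachineID, ShiftID, Weight}, which is not all of the attributes, so the left side is not a superkey — BCNF is violated.
Its right-hand attributes {Weight} are all prime, as are those of every other non-superkey FD — the relation is in 3NF.

3NF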